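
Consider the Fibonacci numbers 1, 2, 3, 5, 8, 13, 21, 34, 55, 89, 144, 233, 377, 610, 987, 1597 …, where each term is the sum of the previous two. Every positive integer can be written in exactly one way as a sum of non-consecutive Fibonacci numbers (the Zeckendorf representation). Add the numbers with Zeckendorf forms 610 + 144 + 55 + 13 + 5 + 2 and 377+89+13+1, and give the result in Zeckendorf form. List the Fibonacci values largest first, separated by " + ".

The two numbers are 829 and 480, so their sum is 1309.
Greedy algorithm:
1309: greatest Fibonacci not exceeding it is 987, leaving 322
322: greatest Fibonacci not exceeding it is 233, leaving 89
89: greatest Fibonacci not exceeding it is 89, leaving 0

987 + 233 + 89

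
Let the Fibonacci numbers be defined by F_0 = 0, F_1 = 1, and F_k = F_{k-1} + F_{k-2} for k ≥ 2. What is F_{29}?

Iterating the recurrence up to F_{21} = 10946 and F_{20} = 6765:
F_{22} = F_{21} + F_{20} = 10946 + 6765 = 17711
F_{23} = F_{22} + F_{21} = 17711 + 10946 = 28657
F_{24} = F_{23} + F_{22} = 28657 + 17711 = 46368
F_{25} = F_{24} + F_{23} = 46368 + 28657 = 75025
F_{26} = F_{25} + F_{24} = 75025 + 46368 = 121393
F_{27} = F_{26} + F_{25} = 121393 + 75025 = 196418
F_{28} = F_{27} + F_{26} = 196418 + 121393 = 317811
F_{29} = F_{28} + F_{27} = 317811 + 196418 = 514229

514229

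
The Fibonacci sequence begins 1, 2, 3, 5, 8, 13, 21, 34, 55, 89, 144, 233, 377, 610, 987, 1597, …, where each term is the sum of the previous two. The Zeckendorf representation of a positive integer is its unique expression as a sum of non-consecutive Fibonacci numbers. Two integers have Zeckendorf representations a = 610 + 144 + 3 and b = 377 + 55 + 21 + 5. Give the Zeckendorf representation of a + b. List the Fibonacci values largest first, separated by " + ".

The two numbers are 757 and 458, so their sum is 1215.
largest Fibonacci ≤ 1215 is 987; 1215 − 987 = 228
largest Fibonacci ≤ 228 is 144; 228 − 144 = 84
largest Fibonacci ≤ 84 is 55; 84 − 55 = 29
largest Fibonacci ≤ 29 is 21; 29 − 21 = 8
largest Fibonacci ≤ 8 is 8; 8 − 8 = 0

987 + 144 + 55 + 21 + 8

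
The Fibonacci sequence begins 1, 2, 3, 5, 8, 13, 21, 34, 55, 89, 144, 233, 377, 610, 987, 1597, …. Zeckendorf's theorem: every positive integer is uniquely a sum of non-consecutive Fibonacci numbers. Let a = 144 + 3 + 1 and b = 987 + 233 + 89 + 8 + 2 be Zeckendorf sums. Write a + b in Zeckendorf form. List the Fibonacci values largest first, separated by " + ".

The two numbers are 148 and 1319, so their sum is 1467.
Greedily peel off the largest Fibonacci term at each step:
largest Fibonacci ≤ 1467 is 987; 1467 − 987 = 480
largest Fibonacci ≤ 480 is 377; 480 − 377 = 103
largest Fibonacci ≤ 103 is 89; 103 − 89 = 14
largest Fibonacci ≤ 14 is 13; 14 − 13 = 1
largest Fibonacci ≤ 1 is 1; 1 − 1 = 0

987 + 377 + 89 + 13 + 1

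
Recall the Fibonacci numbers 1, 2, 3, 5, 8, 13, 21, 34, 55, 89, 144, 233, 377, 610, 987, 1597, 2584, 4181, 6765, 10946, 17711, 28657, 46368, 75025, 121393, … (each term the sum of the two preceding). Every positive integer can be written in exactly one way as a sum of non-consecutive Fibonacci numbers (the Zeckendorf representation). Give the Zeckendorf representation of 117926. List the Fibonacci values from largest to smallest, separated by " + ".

75025 + 28657 + 10946 + 2584 + 610 + 89 + 13 + 2

subtract 75025 from 117926: 42901 remains
subtract 28657 from 42901: 14244 remains
subtract 10946 from 14244: 3298 remains
subtract 2584 from 3298: 714 remains
subtract 610 from 714: 104 remains
subtract 89 from 104: 15 remains
subtract 13 from 15: 2 remains
subtract 2 from 2: 0 remains
So 117926 = 75025 + 28657 + 10946 + 2584 + 610 + 89 + 13 + 2, with no two terms consecutive in the sequence.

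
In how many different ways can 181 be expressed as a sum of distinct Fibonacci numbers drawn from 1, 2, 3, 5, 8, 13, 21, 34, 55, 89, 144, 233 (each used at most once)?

Starting from the Zeckendorf form and repeatedly splitting a term F_k into F_{k−1} + F_{k−2} (when neither is already used) reaches every representation.
181 = 144+34+3 = 144+34+2+1 = 144+21+13+3 = … (9 more), for 12 in all.

12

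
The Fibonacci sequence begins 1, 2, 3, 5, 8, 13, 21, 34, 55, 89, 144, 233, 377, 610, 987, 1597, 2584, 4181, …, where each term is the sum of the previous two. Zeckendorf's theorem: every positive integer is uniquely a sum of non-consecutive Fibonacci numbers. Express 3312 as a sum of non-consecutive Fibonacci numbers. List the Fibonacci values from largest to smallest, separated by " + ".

2584 + 610 + 89 + 21 + 8

Greedily peel off the largest Fibonacci term at each step:
2584 ≤ 3312 < 4181, so take 2584; remainder 728
610 ≤ 728 < 987, so take 610; remainder 118
89 ≤ 118 < 144, so take 89; remainder 29
21 ≤ 29 < 34, so take 21; remainder 8
8 ≤ 8 < 13, so take 8; remainder 0
So 3312 = 2584 + 610 + 89 + 21 + 8, with no two terms consecutive in the sequence.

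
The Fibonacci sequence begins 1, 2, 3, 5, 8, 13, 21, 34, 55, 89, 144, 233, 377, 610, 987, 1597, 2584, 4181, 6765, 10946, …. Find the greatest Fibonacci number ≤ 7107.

6765

6765 ≤ 7107 < 10946, so the largest Fibonacci number not exceeding 7107 is 6765.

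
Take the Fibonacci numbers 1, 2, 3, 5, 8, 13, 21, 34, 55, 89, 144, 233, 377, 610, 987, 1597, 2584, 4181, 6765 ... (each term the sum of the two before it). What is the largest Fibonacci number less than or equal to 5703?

4181 ≤ 5703 < 6765, so the largest Fibonacci number not exceeding 5703 is 4181.

4181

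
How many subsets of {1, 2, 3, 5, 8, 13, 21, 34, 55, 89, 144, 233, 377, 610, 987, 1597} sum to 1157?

26

Each representation comes from the Zeckendorf form by replacing some F_k with F_{k−1} + F_{k−2} where possible.
1157 = 987+144+21+5 = 987+144+21+3+2 = 987+144+13+8+5 = 987+89+55+21+5 = 610+377+144+21+5 = … (21 more), for 26 in all.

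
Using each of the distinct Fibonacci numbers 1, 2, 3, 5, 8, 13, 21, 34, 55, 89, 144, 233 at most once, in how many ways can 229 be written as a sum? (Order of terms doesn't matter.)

5

229 = 144+55+21+8+1 = 144+55+21+5+3+1 = 144+55+13+8+5+3+1 = 144+34+21+13+8+5+3+1 = 89+55+34+21+13+8+5+3+1 — 5 representations.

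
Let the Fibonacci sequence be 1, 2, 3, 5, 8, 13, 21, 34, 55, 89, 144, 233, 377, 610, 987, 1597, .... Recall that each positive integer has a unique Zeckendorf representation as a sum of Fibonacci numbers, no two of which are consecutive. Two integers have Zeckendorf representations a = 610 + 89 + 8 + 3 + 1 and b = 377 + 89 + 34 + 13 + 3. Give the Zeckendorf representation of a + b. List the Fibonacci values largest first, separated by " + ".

The two numbers are 711 and 516, so their sum is 1227.
1227 − 987 = 240
240 − 233 = 7
7 − 5 = 2
2 − 2 = 0

987 + 233 + 5 + 2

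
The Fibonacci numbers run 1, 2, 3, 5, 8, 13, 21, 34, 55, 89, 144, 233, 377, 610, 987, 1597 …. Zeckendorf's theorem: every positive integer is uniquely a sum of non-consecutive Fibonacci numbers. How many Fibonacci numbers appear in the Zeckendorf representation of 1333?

Repeatedly subtract the largest Fibonacci number that fits:
take 987 (≤ 1333); 1333 − 987 = 346
take 233 (≤ 346); 346 − 233 = 113
take 89 (≤ 113); 113 − 89 = 24
take 21 (≤ 24); 24 − 21 = 3
take 3 (≤ 3); 3 − 3 = 0
1333 = 987 + 233 + 89 + 21 + 3, which has 5 terms.

5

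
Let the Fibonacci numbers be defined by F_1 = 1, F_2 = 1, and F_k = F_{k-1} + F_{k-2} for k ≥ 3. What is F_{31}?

1346269

Iterating the recurrence up to F_{26} = 121393 and F_{25} = 75025:
F_{27} = F_{26} + F_{25} = 121393 + 75025 = 196418
F_{28} = F_{27} + F_{26} = 196418 + 121393 = 317811
F_{29} = F_{28} + F_{27} = 317811 + 196418 = 514229
F_{30} = F_{29} + F_{28} = 514229 + 317811 = 832040
F_{31} = F_{30} + F_{29} = 832040 + 514229 = 1346269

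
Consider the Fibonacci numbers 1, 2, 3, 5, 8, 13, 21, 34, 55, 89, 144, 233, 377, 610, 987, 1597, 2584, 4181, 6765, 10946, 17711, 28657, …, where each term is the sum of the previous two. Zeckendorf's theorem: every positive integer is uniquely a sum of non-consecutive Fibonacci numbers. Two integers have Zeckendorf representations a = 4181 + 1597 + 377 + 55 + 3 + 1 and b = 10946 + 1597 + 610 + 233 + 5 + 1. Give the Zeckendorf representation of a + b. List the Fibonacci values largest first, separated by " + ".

The two numbers are 6214 and 13392, so their sum is 19606.
take 17711 (≤ 19606); 19606 − 17711 = 1895
take 1597 (≤ 1895); 1895 − 1597 = 298
take 233 (≤ 298); 298 − 233 = 65
take 55 (≤ 65); 65 − 55 = 10
take 8 (≤ 10); 10 − 8 = 2
take 2 (≤ 2); 2 − 2 = 0

17711 + 1597 + 233 + 55 + 8 + 2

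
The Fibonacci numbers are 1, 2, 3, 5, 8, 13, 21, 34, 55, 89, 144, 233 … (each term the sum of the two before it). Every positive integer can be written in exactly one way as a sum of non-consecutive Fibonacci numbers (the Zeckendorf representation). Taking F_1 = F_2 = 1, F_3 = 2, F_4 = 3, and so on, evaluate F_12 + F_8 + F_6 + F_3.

175

F_12 + F_8 + F_6 + F_3 = 144 + 21 + 8 + 2 = 175.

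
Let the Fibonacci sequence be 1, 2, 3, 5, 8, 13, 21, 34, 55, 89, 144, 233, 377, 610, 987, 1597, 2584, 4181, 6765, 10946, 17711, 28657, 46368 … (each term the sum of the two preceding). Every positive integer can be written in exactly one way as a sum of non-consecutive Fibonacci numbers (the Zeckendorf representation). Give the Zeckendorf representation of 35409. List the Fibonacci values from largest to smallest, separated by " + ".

35409: greatest Fibonacci not exceeding it is 28657, leaving 6752
6752: greatest Fibonacci not exceeding it is 4181, leaving 2571
2571: greatest Fibonacci not exceeding it is 1597, leaving 974
974: greatest Fibonacci not exceeding it is 610, leaving 364
364: greatest Fibonacci not exceeding it is 233, leaving 131
131: greatest Fibonacci not exceeding it is 89, leaving 42
42: greatest Fibonacci not exceeding it is 34, leaving 8
8: greatest Fibonacci not exceeding it is 8, leaving 0
So 35409 = 28657 + 4181 + 1597 + 610 + 233 + 89 + 34 + 8, with no two terms consecutive in the sequence.

28657 + 4181 + 1597 + 610 + 233 + 89 + 34 + 8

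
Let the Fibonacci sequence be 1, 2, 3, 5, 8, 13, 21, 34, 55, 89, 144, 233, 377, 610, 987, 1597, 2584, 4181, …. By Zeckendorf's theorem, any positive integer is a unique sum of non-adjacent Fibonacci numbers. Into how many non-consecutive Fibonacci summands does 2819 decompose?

Greedy algorithm:
take 2584 (≤ 2819); 2819 − 2584 = 235
take 233 (≤ 235); 235 − 233 = 2
take 2 (≤ 2); 2 − 2 = 0
2819 = 2584 + 233 + 2, which has 3 terms.

3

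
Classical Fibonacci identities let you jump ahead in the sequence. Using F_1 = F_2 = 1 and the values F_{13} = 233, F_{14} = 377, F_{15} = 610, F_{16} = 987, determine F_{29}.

By the addition formula F_{m+n} = F_m F_{n+1} + F_{m−1} F_n with m=14, n=15: F_{29} = 377·987 + 233·610 = 372099 + 142130 = 514229.

514229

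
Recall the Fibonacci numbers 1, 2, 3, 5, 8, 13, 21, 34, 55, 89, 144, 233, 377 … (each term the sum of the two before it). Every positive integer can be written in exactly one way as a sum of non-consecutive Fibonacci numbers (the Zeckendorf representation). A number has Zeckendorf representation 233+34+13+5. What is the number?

285

233+34+13+5 = 285.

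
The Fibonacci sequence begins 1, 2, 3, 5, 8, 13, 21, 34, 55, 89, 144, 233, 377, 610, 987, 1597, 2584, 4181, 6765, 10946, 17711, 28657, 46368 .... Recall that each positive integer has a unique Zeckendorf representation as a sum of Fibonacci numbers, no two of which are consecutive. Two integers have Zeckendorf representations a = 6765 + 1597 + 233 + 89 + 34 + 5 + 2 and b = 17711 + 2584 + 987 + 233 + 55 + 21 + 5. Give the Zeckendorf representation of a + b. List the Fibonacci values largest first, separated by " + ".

28657 + 1597 + 55 + 8 + 3 + 1

The two numbers are 8725 and 21596, so their sum is 30321.
Greedily peel off the largest Fibonacci term at each step:
take 28657 (≤ 30321); 30321 − 28657 = 1664
take 1597 (≤ 1664); 1664 − 1597 = 67
take 55 (≤ 67); 67 − 55 = 12
take 8 (≤ 12); 12 − 8 = 4
take 3 (≤ 4); 4 − 3 = 1
take 1 (≤ 1); 1 − 1 = 0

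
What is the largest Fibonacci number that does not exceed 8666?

6765

6765 ≤ 8666 < 10946, so the largest Fibonacci number not exceeding 8666 is 6765.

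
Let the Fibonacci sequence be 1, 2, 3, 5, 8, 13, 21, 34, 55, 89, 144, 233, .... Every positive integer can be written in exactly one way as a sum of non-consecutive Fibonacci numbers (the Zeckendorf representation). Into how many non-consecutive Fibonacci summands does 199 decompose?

Repeatedly subtract the largest Fibonacci number that fits:
199 − 144 = 55
55 − 55 = 0
199 = 144 + 55, which has 2 terms.

2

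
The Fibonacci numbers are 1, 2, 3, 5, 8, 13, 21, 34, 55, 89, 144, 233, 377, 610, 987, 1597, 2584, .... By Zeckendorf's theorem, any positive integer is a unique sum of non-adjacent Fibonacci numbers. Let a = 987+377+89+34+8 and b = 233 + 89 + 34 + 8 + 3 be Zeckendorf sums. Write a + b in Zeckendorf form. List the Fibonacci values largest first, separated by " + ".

The two numbers are 1495 and 367, so their sum is 1862.
Greedily peel off the largest Fibonacci term at each step:
largest Fibonacci ≤ 1862 is 1597; 1862 − 1597 = 265
largest Fibonacci ≤ 265 is 233; 265 − 233 = 32
largest Fibonacci ≤ 32 is 21; 32 − 21 = 11
largest Fibonacci ≤ 11 is 8; 11 − 8 = 3
largest Fibonacci ≤ 3 is 3; 3 − 3 = 0

1597 + 233 + 21 + 8 + 3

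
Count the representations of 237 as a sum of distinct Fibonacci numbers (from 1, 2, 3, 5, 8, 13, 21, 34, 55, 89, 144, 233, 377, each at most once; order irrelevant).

Starting from the Zeckendorf form and repeatedly splitting a term F_k into F_{k−1} + F_{k−2} (when neither is already used) reaches every representation.
237 = 233+3+1 = 144+89+3+1 = 144+55+34+3+1 = … (2 more), for 5 in all.

5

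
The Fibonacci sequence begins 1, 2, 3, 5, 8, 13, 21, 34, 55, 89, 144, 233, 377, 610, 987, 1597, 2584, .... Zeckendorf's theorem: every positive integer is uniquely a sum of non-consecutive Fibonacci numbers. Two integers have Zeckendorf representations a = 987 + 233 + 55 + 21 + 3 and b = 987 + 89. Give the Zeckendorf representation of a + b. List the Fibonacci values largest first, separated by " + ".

1597 + 610 + 144 + 21 + 3

The two numbers are 1299 and 1076, so their sum is 2375.
1597 ≤ 2375 < 2584, so take 1597; remainder 778
610 ≤ 778 < 987, so take 610; remainder 168
144 ≤ 168 < 233, so take 144; remainder 24
21 ≤ 24 < 34, so take 21; remainder 3
3 ≤ 3 < 5, so take 3; remainder 0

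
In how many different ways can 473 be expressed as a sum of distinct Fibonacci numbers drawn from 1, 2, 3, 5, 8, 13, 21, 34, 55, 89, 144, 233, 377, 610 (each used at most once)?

6

Each representation comes from the Zeckendorf form by replacing some F_k with F_{k−1} + F_{k−2} where possible.
473 = 377+89+5+2 = 377+55+34+5+2 = 233+144+89+5+2 = … (3 more), for 6 in all.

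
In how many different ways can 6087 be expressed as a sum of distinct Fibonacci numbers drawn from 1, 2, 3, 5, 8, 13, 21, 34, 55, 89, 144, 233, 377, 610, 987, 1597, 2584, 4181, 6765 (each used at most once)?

Starting from the Zeckendorf form and repeatedly splitting a term F_k into F_{k−1} + F_{k−2} (when neither is already used) reaches every representation.
6087 = 4181+1597+233+55+21 = 4181+1597+233+55+13+8 = 4181+1597+144+89+55+21 = 4181+1597+233+55+13+5+3 = … (52 more), for 56 in all.

56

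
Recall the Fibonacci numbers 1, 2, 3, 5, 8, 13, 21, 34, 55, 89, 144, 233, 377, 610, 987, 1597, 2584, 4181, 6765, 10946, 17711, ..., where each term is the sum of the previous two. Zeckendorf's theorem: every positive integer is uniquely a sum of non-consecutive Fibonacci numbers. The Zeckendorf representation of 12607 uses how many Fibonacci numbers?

Greedy algorithm:
largest Fibonacci ≤ 12607 is 10946; 12607 − 10946 = 1661
largest Fibonacci ≤ 1661 is 1597; 1661 − 1597 = 64
largest Fibonacci ≤ 64 is 55; 64 − 55 = 9
largest Fibonacci ≤ 9 is 8; 9 − 8 = 1
largest Fibonacci ≤ 1 is 1; 1 − 1 = 0
12607 = 10946 + 1597 + 55 + 8 + 1, which has 5 terms.

5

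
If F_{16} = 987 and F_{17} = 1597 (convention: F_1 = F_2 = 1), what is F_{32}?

2178309

By the doubling identity F_{2k} = F_k(2F_{k+1} − F_k): F_{32} = 987·(2·1597 − 987) = 987·2207 = 2178309.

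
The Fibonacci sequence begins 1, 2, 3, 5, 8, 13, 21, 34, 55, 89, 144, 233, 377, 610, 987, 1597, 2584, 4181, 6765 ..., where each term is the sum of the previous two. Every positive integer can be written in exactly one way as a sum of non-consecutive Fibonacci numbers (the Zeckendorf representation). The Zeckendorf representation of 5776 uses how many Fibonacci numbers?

8

Greedy algorithm:
4181 ≤ 5776 < 6765, so take 4181; remainder 1595
987 ≤ 1595 < 1597, so take 987; remainder 608
377 ≤ 608 < 610, so take 377; remainder 231
144 ≤ 231 < 233, so take 144; remainder 87
55 ≤ 87 < 89, so take 55; remainder 32
21 ≤ 32 < 34, so take 21; remainder 11
8 ≤ 11 < 13, so take 8; remainder 3
3 ≤ 3 < 5, so take 3; remainder 0
5776 = 4181 + 987 + 377 + 144 + 55 + 21 + 8 + 3, which has 8 terms.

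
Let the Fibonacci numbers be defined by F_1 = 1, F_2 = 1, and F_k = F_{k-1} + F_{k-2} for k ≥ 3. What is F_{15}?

Iterating the recurrence up to F_{9} = 34 and F_{8} = 21:
F_{10} = F_{9} + F_{8} = 34 + 21 = 55
F_{11} = F_{10} + F_{9} = 55 + 34 = 89
F_{12} = F_{11} + F_{10} = 89 + 55 = 144
F_{13} = F_{12} + F_{11} = 144 + 89 = 233
F_{14} = F_{13} + F_{12} = 233 + 144 = 377
F_{15} = F_{14} + F_{13} = 377 + 233 = 610

610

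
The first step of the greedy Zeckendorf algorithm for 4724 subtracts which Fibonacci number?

4181 ≤ 4724 < 6765, so the largest Fibonacci number not exceeding 4724 is 4181.

4181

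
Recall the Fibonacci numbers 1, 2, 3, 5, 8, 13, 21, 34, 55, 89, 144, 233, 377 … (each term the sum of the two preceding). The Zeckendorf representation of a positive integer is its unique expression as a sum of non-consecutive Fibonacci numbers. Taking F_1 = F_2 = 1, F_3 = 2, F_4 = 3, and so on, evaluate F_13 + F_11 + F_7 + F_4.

F_13 + F_11 + F_7 + F_4 = 233 + 89 + 13 + 3 = 338.

338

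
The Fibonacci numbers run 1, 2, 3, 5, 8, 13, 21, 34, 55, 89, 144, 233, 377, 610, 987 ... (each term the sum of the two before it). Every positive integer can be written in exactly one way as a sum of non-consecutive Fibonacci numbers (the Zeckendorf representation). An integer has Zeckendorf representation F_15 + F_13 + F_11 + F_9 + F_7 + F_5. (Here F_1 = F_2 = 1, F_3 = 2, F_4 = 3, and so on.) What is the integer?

F_15 + F_13 + F_11 + F_9 + F_7 + F_5 = 610 + 233 + 89 + 34 + 13 + 5 = 984.

984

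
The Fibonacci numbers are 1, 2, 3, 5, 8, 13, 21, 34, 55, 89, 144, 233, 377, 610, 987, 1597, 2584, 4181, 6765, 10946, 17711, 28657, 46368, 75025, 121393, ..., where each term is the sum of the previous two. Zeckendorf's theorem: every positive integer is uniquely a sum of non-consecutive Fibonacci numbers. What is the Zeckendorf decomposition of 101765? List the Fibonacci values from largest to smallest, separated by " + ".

Greedily peel off the largest Fibonacci term at each step:
101765: greatest Fibonacci not exceeding it is 75025, leaving 26740
26740: greatest Fibonacci not exceeding it is 17711, leaving 9029
9029: greatest Fibonacci not exceeding it is 6765, leaving 2264
2264: greatest Fibonacci not exceeding it is 1597, leaving 667
667: greatest Fibonacci not exceeding it is 610, leaving 57
57: greatest Fibonacci not exceeding it is 55, leaving 2
2: greatest Fibonacci not exceeding it is 2, leaving 0
So 101765 = 75025 + 17711 + 6765 + 1597 + 610 + 55 + 2, with no two terms consecutive in the sequence.

75025 + 17711 + 6765 + 1597 + 610 + 55 + 2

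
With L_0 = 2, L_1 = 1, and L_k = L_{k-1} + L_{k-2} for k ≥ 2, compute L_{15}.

Iterating the recurrence up to L_{8} = 47 and L_{7} = 29:
L_{9} = L_{8} + L_{7} = 47 + 29 = 76
L_{10} = L_{9} + L_{8} = 76 + 47 = 123
L_{11} = L_{10} + L_{9} = 123 + 76 = 199
L_{12} = L_{11} + L_{10} = 199 + 123 = 322
L_{13} = L_{12} + L_{11} = 322 + 199 = 521
L_{14} = L_{13} + L_{12} = 521 + 322 = 843
L_{15} = L_{14} + L_{13} = 843 + 521 = 1364

1364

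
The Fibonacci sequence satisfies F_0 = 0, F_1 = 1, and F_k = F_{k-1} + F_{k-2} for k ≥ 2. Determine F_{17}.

Iterating the recurrence up to F_{12} = 144 and F_{11} = 89:
F_{13} = F_{12} + F_{11} = 144 + 89 = 233
F_{14} = F_{13} + F_{12} = 233 + 144 = 377
F_{15} = F_{14} + F_{13} = 377 + 233 = 610
F_{16} = F_{15} + F_{14} = 610 + 377 = 987
F_{17} = F_{16} + F_{15} = 987 + 610 = 1597

1597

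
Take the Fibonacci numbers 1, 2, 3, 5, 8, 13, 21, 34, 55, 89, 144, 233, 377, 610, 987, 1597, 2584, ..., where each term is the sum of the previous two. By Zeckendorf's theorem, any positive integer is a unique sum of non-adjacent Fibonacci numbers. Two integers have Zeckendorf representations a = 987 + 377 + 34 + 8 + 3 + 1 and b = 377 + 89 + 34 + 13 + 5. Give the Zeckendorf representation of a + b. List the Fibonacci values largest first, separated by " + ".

The two numbers are 1410 and 518, so their sum is 1928.
1597 ≤ 1928 < 2584, so take 1597; remainder 331
233 ≤ 331 < 377, so take 233; remainder 98
89 ≤ 98 < 144, so take 89; remainder 9
8 ≤ 9 < 13, so take 8; remainder 1
1 ≤ 1 < 2, so take 1; remainder 0

1597 + 233 + 89 + 8 + 1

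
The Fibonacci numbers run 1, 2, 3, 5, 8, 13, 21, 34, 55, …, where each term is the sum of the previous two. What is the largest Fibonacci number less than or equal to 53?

34 ≤ 53 < 55, so the largest Fibonacci number not exceeding 53 is 34.

34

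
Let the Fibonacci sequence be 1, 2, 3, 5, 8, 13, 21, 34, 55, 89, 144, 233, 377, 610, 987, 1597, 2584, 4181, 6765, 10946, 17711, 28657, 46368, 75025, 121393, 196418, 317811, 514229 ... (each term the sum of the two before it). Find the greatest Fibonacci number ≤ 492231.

317811

317811 ≤ 492231 < 514229, so the largest Fibonacci number not exceeding 492231 is 317811.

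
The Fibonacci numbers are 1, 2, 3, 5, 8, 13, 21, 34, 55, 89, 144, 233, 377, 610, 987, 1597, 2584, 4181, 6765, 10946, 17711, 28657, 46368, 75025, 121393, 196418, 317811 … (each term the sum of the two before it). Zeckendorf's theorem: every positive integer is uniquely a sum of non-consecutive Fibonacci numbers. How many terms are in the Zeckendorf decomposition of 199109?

199109 − 196418 = 2691
2691 − 2584 = 107
107 − 89 = 18
18 − 13 = 5
5 − 5 = 0
199109 = 196418 + 2584 + 89 + 13 + 5, which has 5 terms.

5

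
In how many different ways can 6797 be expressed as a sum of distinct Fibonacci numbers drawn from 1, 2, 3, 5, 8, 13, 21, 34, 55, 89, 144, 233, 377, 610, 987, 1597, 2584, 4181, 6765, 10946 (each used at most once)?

25

Each representation comes from the Zeckendorf form by replacing some F_k with F_{k−1} + F_{k−2} where possible.
6797 = 6765+21+8+3 = 6765+21+8+2+1 = 4181+2584+21+8+3 = 6765+21+5+3+2+1 = … (21 more), for 25 in all.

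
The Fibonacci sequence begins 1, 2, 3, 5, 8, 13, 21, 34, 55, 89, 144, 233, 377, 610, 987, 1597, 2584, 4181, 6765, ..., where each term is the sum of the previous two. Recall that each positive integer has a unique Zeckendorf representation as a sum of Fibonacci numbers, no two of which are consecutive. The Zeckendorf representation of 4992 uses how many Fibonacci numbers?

Greedily peel off the largest Fibonacci term at each step:
4992 − 4181 = 811
811 − 610 = 201
201 − 144 = 57
57 − 55 = 2
2 − 2 = 0
4992 = 4181 + 610 + 144 + 55 + 2, which has 5 terms.

5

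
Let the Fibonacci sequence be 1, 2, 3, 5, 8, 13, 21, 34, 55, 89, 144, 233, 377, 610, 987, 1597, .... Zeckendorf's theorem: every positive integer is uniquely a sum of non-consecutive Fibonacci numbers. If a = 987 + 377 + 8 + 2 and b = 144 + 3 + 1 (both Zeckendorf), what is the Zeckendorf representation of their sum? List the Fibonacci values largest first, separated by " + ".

987 + 377 + 144 + 13 + 1

The two numbers are 1374 and 148, so their sum is 1522.
subtract 987 from 1522: 535 remains
subtract 377 from 535: 158 remains
subtract 144 from 158: 14 remains
subtract 13 from 14: 1 remains
subtract 1 from 1: 0 remains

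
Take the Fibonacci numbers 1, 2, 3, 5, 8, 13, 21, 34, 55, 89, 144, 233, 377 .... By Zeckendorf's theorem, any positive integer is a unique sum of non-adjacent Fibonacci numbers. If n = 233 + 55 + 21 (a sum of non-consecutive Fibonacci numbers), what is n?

233 + 55 + 21 = 309.

309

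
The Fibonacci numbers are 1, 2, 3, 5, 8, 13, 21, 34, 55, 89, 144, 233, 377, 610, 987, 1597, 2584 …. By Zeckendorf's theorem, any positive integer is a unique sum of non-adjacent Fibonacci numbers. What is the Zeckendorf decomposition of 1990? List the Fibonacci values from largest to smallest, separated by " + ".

1990 − 1597 = 393
393 − 377 = 16
16 − 13 = 3
3 − 3 = 0
So 1990 = 1597 + 377 + 13 + 3, with no two terms consecutive in the sequence.

1597 + 377 + 13 + 3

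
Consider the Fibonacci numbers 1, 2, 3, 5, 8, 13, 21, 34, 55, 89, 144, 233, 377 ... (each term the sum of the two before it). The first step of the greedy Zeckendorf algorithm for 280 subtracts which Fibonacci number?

233 ≤ 280 < 377, so the largest Fibonacci number not exceeding 280 is 233.

233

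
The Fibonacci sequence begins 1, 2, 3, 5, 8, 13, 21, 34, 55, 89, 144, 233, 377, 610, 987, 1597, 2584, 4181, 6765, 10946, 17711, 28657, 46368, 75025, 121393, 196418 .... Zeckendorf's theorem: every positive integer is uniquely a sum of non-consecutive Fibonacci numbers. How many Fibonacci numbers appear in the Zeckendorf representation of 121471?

take 121393 (≤ 121471); 121471 − 121393 = 78
take 55 (≤ 78); 78 − 55 = 23
take 21 (≤ 23); 23 − 21 = 2
take 2 (≤ 2); 2 − 2 = 0
121471 = 121393 + 55 + 21 + 2, which has 4 terms.

4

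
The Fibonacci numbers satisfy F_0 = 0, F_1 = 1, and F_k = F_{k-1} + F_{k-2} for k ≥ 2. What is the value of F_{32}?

2178309

Iterating the recurrence up to F_{26} = 121393 and F_{25} = 75025:
F_{27} = F_{26} + F_{25} = 121393 + 75025 = 196418
F_{28} = F_{27} + F_{26} = 196418 + 121393 = 317811
F_{29} = F_{28} + F_{27} = 317811 + 196418 = 514229
F_{30} = F_{29} + F_{28} = 514229 + 317811 = 832040
F_{31} = F_{30} + F_{29} = 832040 + 514229 = 1346269
F_{32} = F_{31} + F_{30} = 1346269 + 832040 = 2178309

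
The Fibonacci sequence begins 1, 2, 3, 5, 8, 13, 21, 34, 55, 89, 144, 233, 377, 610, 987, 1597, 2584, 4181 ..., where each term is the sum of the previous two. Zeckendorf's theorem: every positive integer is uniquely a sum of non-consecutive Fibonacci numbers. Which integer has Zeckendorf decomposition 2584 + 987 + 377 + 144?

4092

2584 + 987 + 377 + 144 = 4092.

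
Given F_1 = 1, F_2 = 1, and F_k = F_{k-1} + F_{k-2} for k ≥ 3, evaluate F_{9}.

F_{2} = F_{1} + F_{0} = 1 + 0 = 1
F_{3} = F_{2} + F_{1} = 1 + 1 = 2
F_{4} = F_{3} + F_{2} = 2 + 1 = 3
F_{5} = F_{4} + F_{3} = 3 + 2 = 5
F_{6} = F_{5} + F_{4} = 5 + 3 = 8
F_{7} = F_{6} + F_{5} = 8 + 5 = 13
F_{8} = F_{7} + F_{6} = 13 + 8 = 21
F_{9} = F_{8} + F_{7} = 21 + 13 = 34

34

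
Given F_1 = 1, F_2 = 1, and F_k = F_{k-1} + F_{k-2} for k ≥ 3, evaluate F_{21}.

10946

Iterating the recurrence up to F_{17} = 1597 and F_{16} = 987:
F_{18} = F_{17} + F_{16} = 1597 + 987 = 2584
F_{19} = F_{18} + F_{17} = 2584 + 1597 = 4181
F_{20} = F_{19} + F_{18} = 4181 + 2584 = 6765
F_{21} = F_{20} + F_{19} = 6765 + 4181 = 10946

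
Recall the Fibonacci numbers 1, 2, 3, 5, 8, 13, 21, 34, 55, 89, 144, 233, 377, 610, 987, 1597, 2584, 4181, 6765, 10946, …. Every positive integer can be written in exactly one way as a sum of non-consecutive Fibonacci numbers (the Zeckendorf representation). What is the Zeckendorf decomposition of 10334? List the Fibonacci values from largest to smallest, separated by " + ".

6765 + 2584 + 610 + 233 + 89 + 34 + 13 + 5 + 1

10334: greatest Fibonacci not exceeding it is 6765, leaving 3569
3569: greatest Fibonacci not exceeding it is 2584, leaving 985
985: greatest Fibonacci not exceeding it is 610, leaving 375
375: greatest Fibonacci not exceeding it is 233, leaving 142
142: greatest Fibonacci not exceeding it is 89, leaving 53
53: greatest Fibonacci not exceeding it is 34, leaving 19
19: greatest Fibonacci not exceeding it is 13, leaving 6
6: greatest Fibonacci not exceeding it is 5, leaving 1
1: greatest Fibonacci not exceeding it is 1, leaving 0
So 10334 = 6765 + 2584 + 610 + 233 + 89 + 34 + 13 + 5 + 1, with no two terms consecutive in the sequence.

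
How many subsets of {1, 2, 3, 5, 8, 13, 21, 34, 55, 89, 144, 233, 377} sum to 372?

10

372 = 233+89+34+13+3 = 233+89+34+13+2+1 = 233+89+34+8+5+3 = 233+89+34+8+5+2+1 = 233+89+21+13+8+5+3 = … (5 more), for 10 in all.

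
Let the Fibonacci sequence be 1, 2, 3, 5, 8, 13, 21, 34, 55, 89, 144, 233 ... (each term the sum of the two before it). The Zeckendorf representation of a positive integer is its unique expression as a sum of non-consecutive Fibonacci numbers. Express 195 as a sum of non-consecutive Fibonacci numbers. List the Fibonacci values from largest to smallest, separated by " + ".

Greedy algorithm:
largest Fibonacci ≤ 195 is 144; 195 − 144 = 51
largest Fibonacci ≤ 51 is 34; 51 − 34 = 17
largest Fibonacci ≤ 17 is 13; 17 − 13 = 4
largest Fibonacci ≤ 4 is 3; 4 − 3 = 1
largest Fibonacci ≤ 1 is 1; 1 − 1 = 0
So 195 = 144 + 34 + 13 + 3 + 1, with no two terms consecutive in the sequence.

144 + 34 + 13 + 3 + 1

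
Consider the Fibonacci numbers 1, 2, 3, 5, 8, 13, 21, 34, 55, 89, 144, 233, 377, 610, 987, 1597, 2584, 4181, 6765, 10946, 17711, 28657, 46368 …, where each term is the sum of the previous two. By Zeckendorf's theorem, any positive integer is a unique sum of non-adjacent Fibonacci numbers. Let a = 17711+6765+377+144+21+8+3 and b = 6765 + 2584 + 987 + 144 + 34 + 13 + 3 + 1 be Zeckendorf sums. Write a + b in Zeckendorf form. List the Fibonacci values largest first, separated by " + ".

28657 + 6765 + 89 + 34 + 13 + 2

The two numbers are 25029 and 10531, so their sum is 35560.
Greedy algorithm:
35560: greatest Fibonacci not exceeding it is 28657, leaving 6903
6903: greatest Fibonacci not exceeding it is 6765, leaving 138
138: greatest Fibonacci not exceeding it is 89, leaving 49
49: greatest Fibonacci not exceeding it is 34, leaving 15
15: greatest Fibonacci not exceeding it is 13, leaving 2
2: greatest Fibonacci not exceeding it is 2, leaving 0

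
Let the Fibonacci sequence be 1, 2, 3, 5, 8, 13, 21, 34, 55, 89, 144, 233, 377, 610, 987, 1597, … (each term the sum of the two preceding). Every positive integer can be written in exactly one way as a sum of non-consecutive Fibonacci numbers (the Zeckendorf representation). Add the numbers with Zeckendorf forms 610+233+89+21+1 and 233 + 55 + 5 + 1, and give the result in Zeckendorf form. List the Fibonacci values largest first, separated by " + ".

The two numbers are 954 and 294, so their sum is 1248.
Greedily peel off the largest Fibonacci term at each step:
1248 − 987 = 261
261 − 233 = 28
28 − 21 = 7
7 − 5 = 2
2 − 2 = 0

987 + 233 + 21 + 5 + 2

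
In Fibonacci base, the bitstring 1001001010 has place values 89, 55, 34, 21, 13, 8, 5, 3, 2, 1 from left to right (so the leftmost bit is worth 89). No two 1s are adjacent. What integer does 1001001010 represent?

117

Summing the place values of the 1 bits: 89 + 21 + 5 + 2 = 117.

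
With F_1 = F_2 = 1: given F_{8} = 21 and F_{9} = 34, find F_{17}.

By F_{2k+1} = F_k² + F_{k+1}²: F_{17} = 21² + 34² = 441 + 1156 = 1597.

1597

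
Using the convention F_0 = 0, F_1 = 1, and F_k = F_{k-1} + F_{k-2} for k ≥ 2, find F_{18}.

2584

Iterating the recurrence up to F_{12} = 144 and F_{11} = 89:
F_{13} = F_{12} + F_{11} = 144 + 89 = 233
F_{14} = F_{13} + F_{12} = 233 + 144 = 377
F_{15} = F_{14} + F_{13} = 377 + 233 = 610
F_{16} = F_{15} + F_{14} = 610 + 377 = 987
F_{17} = F_{16} + F_{15} = 987 + 610 = 1597
F_{18} = F_{17} + F_{16} = 1597 + 987 = 2584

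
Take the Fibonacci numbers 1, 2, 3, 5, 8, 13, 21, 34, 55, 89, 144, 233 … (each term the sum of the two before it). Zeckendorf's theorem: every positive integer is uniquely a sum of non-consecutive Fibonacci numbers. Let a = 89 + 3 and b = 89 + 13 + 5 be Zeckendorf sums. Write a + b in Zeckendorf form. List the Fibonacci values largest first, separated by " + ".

144 + 55

The two numbers are 92 and 107, so their sum is 199.
Greedily peel off the largest Fibonacci term at each step:
take 144 (≤ 199); 199 − 144 = 55
take 55 (≤ 55); 55 − 55 = 0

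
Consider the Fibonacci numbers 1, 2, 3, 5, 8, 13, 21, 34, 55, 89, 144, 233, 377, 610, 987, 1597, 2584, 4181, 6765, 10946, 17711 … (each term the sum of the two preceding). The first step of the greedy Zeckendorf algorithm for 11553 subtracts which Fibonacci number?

10946 ≤ 11553 < 17711, so the largest Fibonacci number not exceeding 11553 is 10946.

10946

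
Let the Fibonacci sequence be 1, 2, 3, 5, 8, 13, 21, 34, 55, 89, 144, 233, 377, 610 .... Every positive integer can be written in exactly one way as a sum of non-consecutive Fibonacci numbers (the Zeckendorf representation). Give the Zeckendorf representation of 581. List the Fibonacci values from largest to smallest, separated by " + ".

Greedily peel off the largest Fibonacci term at each step:
largest Fibonacci ≤ 581 is 377; 581 − 377 = 204
largest Fibonacci ≤ 204 is 144; 204 − 144 = 60
largest Fibonacci ≤ 60 is 55; 60 − 55 = 5
largest Fibonacci ≤ 5 is 5; 5 − 5 = 0
So 581 = 377 + 144 + 55 + 5, with no two terms consecutive in the sequence.

377 + 144 + 55 + 5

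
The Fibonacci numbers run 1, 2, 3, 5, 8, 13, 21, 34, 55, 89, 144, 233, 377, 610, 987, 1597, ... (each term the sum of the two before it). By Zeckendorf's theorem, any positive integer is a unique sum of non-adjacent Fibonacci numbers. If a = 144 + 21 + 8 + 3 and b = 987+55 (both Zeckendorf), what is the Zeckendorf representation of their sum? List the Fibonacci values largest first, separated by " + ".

987 + 144 + 55 + 21 + 8 + 3

The two numbers are 176 and 1042, so their sum is 1218.
987 ≤ 1218 < 1597, so take 987; remainder 231
144 ≤ 231 < 233, so take 144; remainder 87
55 ≤ 87 < 89, so take 55; remainder 32
21 ≤ 32 < 34, so take 21; remainder 11
8 ≤ 11 < 13, so take 8; remainder 3
3 ≤ 3 < 5, so take 3; remainder 0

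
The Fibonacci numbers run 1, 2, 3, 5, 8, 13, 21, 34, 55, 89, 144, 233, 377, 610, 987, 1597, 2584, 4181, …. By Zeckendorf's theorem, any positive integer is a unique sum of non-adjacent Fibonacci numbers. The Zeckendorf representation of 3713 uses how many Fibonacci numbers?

Repeatedly subtract the largest Fibonacci number that fits:
subtract 2584 from 3713: 1129 remains
subtract 987 from 1129: 142 remains
subtract 89 from 142: 53 remains
subtract 34 from 53: 19 remains
subtract 13 from 19: 6 remains
subtract 5 from 6: 1 remains
subtract 1 from 1: 0 remains
3713 = 2584 + 987 + 89 + 34 + 13 + 5 + 1, which has 7 terms.

7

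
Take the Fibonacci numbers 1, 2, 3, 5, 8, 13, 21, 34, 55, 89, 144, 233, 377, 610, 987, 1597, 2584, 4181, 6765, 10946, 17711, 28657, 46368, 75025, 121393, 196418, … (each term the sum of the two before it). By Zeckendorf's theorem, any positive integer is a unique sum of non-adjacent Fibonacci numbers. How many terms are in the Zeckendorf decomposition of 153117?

8

Greedy algorithm:
largest Fibonacci ≤ 153117 is 121393; 153117 − 121393 = 31724
largest Fibonacci ≤ 31724 is 28657; 31724 − 28657 = 3067
largest Fibonacci ≤ 3067 is 2584; 3067 − 2584 = 483
largest Fibonacci ≤ 483 is 377; 483 − 377 = 106
largest Fibonacci ≤ 106 is 89; 106 − 89 = 17
largest Fibonacci ≤ 17 is 13; 17 − 13 = 4
largest Fibonacci ≤ 4 is 3; 4 − 3 = 1
largest Fibonacci ≤ 1 is 1; 1 − 1 = 0
153117 = 121393 + 28657 + 2584 + 377 + 89 + 13 + 3 + 1, which has 8 terms.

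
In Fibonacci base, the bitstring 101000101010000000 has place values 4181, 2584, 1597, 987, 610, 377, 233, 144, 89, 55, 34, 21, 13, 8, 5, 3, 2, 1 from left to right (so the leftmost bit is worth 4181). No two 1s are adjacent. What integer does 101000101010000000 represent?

Summing the place values of the 1 bits: 4181 + 1597 + 233 + 89 + 34 = 6134.

6134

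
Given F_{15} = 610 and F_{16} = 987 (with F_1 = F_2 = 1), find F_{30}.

By the doubling identity F_{2k} = F_k(2F_{k+1} − F_k): F_{30} = 610·(2·987 − 610) = 610·1364 = 832040.

832040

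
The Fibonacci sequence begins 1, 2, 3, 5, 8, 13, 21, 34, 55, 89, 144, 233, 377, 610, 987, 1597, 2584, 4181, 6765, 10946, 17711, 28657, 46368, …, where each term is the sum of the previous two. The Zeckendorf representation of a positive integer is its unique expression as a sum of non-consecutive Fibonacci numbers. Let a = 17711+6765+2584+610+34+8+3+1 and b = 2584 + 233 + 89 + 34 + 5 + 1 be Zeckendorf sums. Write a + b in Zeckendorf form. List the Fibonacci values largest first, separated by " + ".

28657 + 1597 + 377 + 21 + 8 + 2

The two numbers are 27716 and 2946, so their sum is 30662.
30662 − 28657 = 2005
2005 − 1597 = 408
408 − 377 = 31
31 − 21 = 10
10 − 8 = 2
2 − 2 = 0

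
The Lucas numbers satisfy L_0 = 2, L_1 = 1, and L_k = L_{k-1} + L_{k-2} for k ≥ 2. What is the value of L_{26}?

Iterating the recurrence up to L_{20} = 15127 and L_{19} = 9349:
L_{21} = L_{20} + L_{19} = 15127 + 9349 = 24476
L_{22} = L_{21} + L_{20} = 24476 + 15127 = 39603
L_{23} = L_{22} + L_{21} = 39603 + 24476 = 64079
L_{24} = L_{23} + L_{22} = 64079 + 39603 = 103682
L_{25} = L_{24} + L_{23} = 103682 + 64079 = 167761
L_{26} = L_{25} + L_{24} = 167761 + 103682 = 271443

271443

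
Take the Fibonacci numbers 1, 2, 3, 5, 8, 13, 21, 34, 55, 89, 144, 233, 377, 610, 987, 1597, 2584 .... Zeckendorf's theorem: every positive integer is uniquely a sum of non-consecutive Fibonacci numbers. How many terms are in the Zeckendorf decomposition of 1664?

5

largest Fibonacci ≤ 1664 is 1597; 1664 − 1597 = 67
largest Fibonacci ≤ 67 is 55; 67 − 55 = 12
largest Fibonacci ≤ 12 is 8; 12 − 8 = 4
largest Fibonacci ≤ 4 is 3; 4 − 3 = 1
largest Fibonacci ≤ 1 is 1; 1 − 1 = 0
1664 = 1597 + 55 + 8 + 3 + 1, which has 5 terms.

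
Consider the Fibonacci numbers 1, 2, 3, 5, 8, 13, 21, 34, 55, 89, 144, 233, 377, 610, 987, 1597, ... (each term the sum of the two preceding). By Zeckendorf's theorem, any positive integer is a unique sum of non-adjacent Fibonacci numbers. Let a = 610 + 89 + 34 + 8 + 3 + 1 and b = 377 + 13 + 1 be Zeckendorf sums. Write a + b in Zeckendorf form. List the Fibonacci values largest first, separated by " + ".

The two numbers are 745 and 391, so their sum is 1136.
Repeatedly subtract the largest Fibonacci number that fits:
987 ≤ 1136 < 1597, so take 987; remainder 149
144 ≤ 149 < 233, so take 144; remainder 5
5 ≤ 5 < 8, so take 5; remainder 0

987 + 144 + 5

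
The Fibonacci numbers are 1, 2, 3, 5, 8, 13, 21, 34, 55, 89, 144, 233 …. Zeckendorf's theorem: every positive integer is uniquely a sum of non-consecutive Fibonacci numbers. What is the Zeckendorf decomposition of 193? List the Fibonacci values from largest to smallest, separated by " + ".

Greedily peel off the largest Fibonacci term at each step:
193: greatest Fibonacci not exceeding it is 144, leaving 49
49: greatest Fibonacci not exceeding it is 34, leaving 15
15: greatest Fibonacci not exceeding it is 13, leaving 2
2: greatest Fibonacci not exceeding it is 2, leaving 0
So 193 = 144 + 34 + 13 + 2, with no two terms consecutive in the sequence.

144 + 34 + 13 + 2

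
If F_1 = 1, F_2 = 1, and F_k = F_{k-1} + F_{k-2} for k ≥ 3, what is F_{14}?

377

Iterating the recurrence up to F_{10} = 55 and F_{9} = 34:
F_{11} = F_{10} + F_{9} = 55 + 34 = 89
F_{12} = F_{11} + F_{10} = 89 + 55 = 144
F_{13} = F_{12} + F_{11} = 144 + 89 = 233
F_{14} = F_{13} + F_{12} = 233 + 144 = 377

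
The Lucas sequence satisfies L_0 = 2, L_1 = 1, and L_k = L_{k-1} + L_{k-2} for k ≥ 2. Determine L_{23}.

Iterating the recurrence up to L_{18} = 5778 and L_{17} = 3571:
L_{19} = L_{18} + L_{17} = 5778 + 3571 = 9349
L_{20} = L_{19} + L_{18} = 9349 + 5778 = 15127
L_{21} = L_{20} + L_{19} = 15127 + 9349 = 24476
L_{22} = L_{21} + L_{20} = 24476 + 15127 = 39603
L_{23} = L_{22} + L_{21} = 39603 + 24476 = 64079

64079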